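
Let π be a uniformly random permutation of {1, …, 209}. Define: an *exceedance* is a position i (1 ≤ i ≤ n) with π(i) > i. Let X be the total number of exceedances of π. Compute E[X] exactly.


Write X = Σ_{i=1}^{209} X_i, where X_i = 1_{π(i) > i}.
For each fixed i, π(i) is uniform over {1, …, 209} (marginal of a uniform permutation), so P[π(i) > i] = (n − i)/n. Summing: Σ_{i=1}^{209} (n − i)/n = (0 + 1 + … + 208)/209 = 209(209 − 1)/(2·209) = (209 − 1)/2.
Hence E[X] = Σ_{i=1}^{209} (209 − i)/209 = 104 ≈ 104.00000.

E[X] = 104 = 104.00000.


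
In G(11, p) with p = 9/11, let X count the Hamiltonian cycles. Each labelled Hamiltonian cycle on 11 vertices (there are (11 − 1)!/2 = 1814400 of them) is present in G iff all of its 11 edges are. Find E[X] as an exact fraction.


K_11 has (11 − 1)!/2 = 1814400 labelled Hamiltonian cycles.
For each such Hamiltonian cycle H, let X_H = 1 if all 11 edges of H are present in G. Then P[X_H = 1] = p^{11} = (9/11)^{11} = 31381059609/285311670611.
By linearity of expectation: E[X] = Σ_H E[X_H] = 1814400 · p^{11} = 1814400 · 31381059609/285311670611 = 56937794554569600/285311670611.
Numerically: E[X] ≈ 2e+05.

E[X] = 1814400 · (9/11)^{11} = 56937794554569600/285311670611 ≈ 2e+05.


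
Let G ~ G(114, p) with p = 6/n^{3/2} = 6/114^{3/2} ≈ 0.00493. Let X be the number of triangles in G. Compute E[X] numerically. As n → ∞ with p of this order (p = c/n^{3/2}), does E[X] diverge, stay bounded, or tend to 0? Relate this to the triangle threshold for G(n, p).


Number of potential triangles: C(114, 3) = 240464.
Each occurs with probability p³ ≈ (0.00493)³ ≈ 1.19779e-07.
By linearity: E[X] = C(114, 3)·p³ ≈ 240464 · 1.19779e-07 ≈ 0.029.
Since α = 3/2 > 1, p = c/n^{3/2} = o(1/n) is below the triangle threshold p ~ 1/n. Asymptotically E[X] ~ (c³/6)·n^{3(1−α)} = (6³/6)·n^{-1.5} → 0, so by Markov's inequality G has no triangles w.h.p.

E[X] ≈ 0.029; in regime p = Θ(1/n^{3/2}) E[X] tends to 0 (below the triangle threshold p ~ 1/n).


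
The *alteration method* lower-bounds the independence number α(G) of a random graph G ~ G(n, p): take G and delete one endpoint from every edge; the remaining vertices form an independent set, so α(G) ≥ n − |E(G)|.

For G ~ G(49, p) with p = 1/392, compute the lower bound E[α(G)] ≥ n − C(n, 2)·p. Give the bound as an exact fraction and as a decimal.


E[|E(G)|] = C(49, 2)·p = 1176 · (1/392) = 3.
E[α(G)] ≥ n − E[|E(G)|] = 49 − 3 = 46.
Numerically: ≈ 46.000.
(This is only a lower bound; the true E[α(G)] may be larger.)

E[α(G)] ≥ 46 ≈ 46.000.


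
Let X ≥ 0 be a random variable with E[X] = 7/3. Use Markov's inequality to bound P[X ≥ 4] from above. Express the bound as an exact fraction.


μ = E[X] = 7/3, a = 4.
Markov: P[X ≥ 4] ≤ μ/a = (7/3)/4 = 7/12.
Numerically: ≈ 0.58333.
(Since a = 4 > μ = 2.33333, the bound 7/12 is < 1 and informative.)

P[X ≥ 4] ≤ 7/12 ≈ 0.58333.


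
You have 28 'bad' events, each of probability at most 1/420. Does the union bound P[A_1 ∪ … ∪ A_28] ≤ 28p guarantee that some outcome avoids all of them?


Union bound: P[∪_{i=1}^{28} A_i] ≤ Σ_i P[A_i] ≤ 28·p = 28·(1/420) = 1/15.
Numerically: 1/15 ≈ 0.066667.
Is 1/15 < 1? YES.
Since P[∪ A_i] ≤ 1/15 < 1, the complement has P[∩ A_i^c] ≥ 1 − 1/15 = 14/15 > 0, so some outcome avoids every A_i.

28·p = 1/15 ≈ 0.066667; existence CERTIFIED by the union bound.


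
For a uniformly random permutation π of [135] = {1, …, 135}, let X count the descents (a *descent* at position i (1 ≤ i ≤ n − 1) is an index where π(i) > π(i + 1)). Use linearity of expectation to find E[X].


Write X = Σ X_I over i = 1, …, 134, with X_I the indicator of one descent.
There are 134 indicators.
For each fixed i, the pair (π(i), π(i+1)) is a uniformly random ordered pair of distinct values from {1, …, 135}; by symmetry P[π(i) > π(i+1)] = 1/2.
By linearity: E[X] = 134 · (1/2) = (135 − 1) · (1/2) = 67 ≈ 67.00000.

E[X] = 67 = 67.00000.


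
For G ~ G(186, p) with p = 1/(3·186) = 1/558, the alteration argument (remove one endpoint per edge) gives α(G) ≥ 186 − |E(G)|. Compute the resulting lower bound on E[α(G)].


E[|E(G)|] = C(186, 2)·p = 17205 · (1/558) = 185/6.
E[α(G)] ≥ n − E[|E(G)|] = 186 − 185/6 = 931/6.
Numerically: ≈ 155.16667.
(This is only a lower bound; the true E[α(G)] may be larger.)

E[α(G)] ≥ 931/6 ≈ 155.16667.


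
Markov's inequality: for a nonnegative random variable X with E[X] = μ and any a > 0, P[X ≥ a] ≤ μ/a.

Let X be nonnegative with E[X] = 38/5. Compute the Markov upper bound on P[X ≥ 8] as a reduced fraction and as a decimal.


μ = E[X] = 38/5, a = 8.
Markov: P[X ≥ 8] ≤ μ/a = (38/5)/8 = 19/20.
Numerically: ≈ 0.9500.
(Since a = 8 > μ = 7.6000, the bound 19/20 is < 1 and informative.)

P[X ≥ 8] ≤ 19/20 ≈ 0.9500.


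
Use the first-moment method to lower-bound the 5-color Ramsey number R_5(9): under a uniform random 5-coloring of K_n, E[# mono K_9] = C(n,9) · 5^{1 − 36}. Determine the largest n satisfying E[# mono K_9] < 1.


We need C(n, 9) · 5^{1 − 36} < 1, i.e. C(n, 9) < 5^{36 − 1} = 2910383045673370361328125.
Check values of n near the boundary:
  n = 2169: C(2169, 9) = 2879753360044504243499683; 2879753360044504243499683 < 2910383045673370361328125? YES
  n = 2170: C(2170, 9) = 2891746779868845075610510; 2891746779868845075610510 < 2910383045673370361328125? YES
  n = 2171: C(2171, 9) = 2903784578674959601827205; 2903784578674959601827205 < 2910383045673370361328125? YES
  n = 2172: C(2172, 9) = 2915866900084148060642020; 2915866900084148060642020 < 2910383045673370361328125? NO
The largest n with C(n, 9) < 2910383045673370361328125 is n = 2171 (where E[X] = 580756915734991920365441/582076609134674072265625 ≈ 0.9977328). Hence R_5(9) > 2171, i.e. R_5(9) ≥ 2172.

Largest n = 2171; hence R_5(9) > 2171.


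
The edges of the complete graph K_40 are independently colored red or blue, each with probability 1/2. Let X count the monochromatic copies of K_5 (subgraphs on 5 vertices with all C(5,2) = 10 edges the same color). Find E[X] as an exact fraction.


Let X = Σ_S X_S over the C(40, 5) = 658008 subsets S of size 5, where X_S = 1 if the K_5 on S is monochromatic.
For a fixed S, the K_5 on S has C(5, 2) = 10 edges. P[all 10 edges red] = (1/2)^10, and likewise for blue, so P[monochromatic] = 2·(1/2)^10 = 2^{1 − 10} = 1/512.
By linearity: E[X] = C(40, 5) · 2^{1 − 10} = 658008 · 1/512 = 82251/64.
Numerically: E[X] ≈ 1285.1719.

E[X] = C(40,5)·2^(1−C(5,2)) = 82251/64 ≈ 1285.1719.


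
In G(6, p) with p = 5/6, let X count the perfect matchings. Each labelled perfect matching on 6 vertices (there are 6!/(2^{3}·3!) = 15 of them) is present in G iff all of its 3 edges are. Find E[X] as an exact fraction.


K_6 has 6!/(2^{3}·3!) = 15 labelled perfect matchings.
For each such perfect matching H, let X_H = 1 if all 3 edges of H are present in G. Then P[X_H = 1] = p^{3} = (5/6)^{3} = 125/216.
By linearity: E[X] = Σ_H E[X_H] = 15 · p^{3} = 15 · 125/216 = 625/72.
Numerically: E[X] ≈ 8.681.

E[X] = 15 · (5/6)^{3} = 625/72 ≈ 8.681.


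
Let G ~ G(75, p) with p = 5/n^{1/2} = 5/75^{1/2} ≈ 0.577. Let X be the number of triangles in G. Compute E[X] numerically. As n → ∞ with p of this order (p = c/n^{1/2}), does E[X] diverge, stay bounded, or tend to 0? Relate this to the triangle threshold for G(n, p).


Number of potential triangles: C(75, 3) = 67525.
Each occurs with probability p³ ≈ (0.577)³ ≈ 1.92450e-01.
By linearity: E[X] = C(75, 3)·p³ ≈ 67525 · 1.92450e-01 ≈ 12995.192.
Since α = 1/2 < 1, p = c/n^{1/2} ≫ 1/n is above the triangle threshold p ~ 1/n. Asymptotically E[X] ~ (c³/6)·n^{3(1−α)} = (5³/6)·n^{1.5} → ∞; triangles are abundant w.h.p.

E[X] ≈ 12995.192; in regime p = Θ(1/n^{1/2}) E[X] diverges (above the triangle threshold p ~ 1/n).


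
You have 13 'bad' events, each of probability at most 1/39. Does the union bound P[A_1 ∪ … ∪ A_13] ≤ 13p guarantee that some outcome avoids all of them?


Union bound: P[∪_{i=1}^{13} A_i] ≤ Σ_i P[A_i] ≤ 13·p = 13·(1/39) = 1/3.
Numerically: 1/3 ≈ 0.3333333.
Is 1/3 < 1? YES.
Since P[∪ A_i] ≤ 1/3 < 1, the complement has P[∩ A_i^c] ≥ 1 − 1/3 = 2/3 > 0, so some outcome avoids every A_i.

13·p = 1/3 ≈ 0.3333333; existence CERTIFIED by the union bound.


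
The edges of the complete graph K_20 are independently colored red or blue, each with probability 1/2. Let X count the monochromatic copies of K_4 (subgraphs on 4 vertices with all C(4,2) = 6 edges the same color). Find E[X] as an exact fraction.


Let X = Σ_S X_S over the C(20, 4) = 4845 subsets S of size 4, where X_S = 1 if the K_4 on S is monochromatic.
For a fixed S, the K_4 on S has C(4, 2) = 6 edges. P[all 6 edges red] = (1/2)^6, and likewise for blue, so P[monochromatic] = 2·(1/2)^6 = 2^{1 − 6} = 1/32.
By linearity: E[X] = C(20, 4) · 2^{1 − 6} = 4845 · 1/32 = 4845/32.
Numerically: E[X] ≈ 151.406.

E[X] = C(20,4)·2^(1−C(4,2)) = 4845/32 ≈ 151.406.


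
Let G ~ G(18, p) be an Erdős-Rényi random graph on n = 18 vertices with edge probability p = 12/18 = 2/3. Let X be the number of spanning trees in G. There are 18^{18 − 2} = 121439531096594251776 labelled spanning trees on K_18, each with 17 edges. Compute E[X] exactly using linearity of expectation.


K_18 has 18^{18 − 2} = 121439531096594251776 labelled spanning trees.
For each such spanning tree H, let X_H = 1 if all 17 edges of H are present in G. Then P[X_H = 1] = p^{17} = (2/3)^{17} = 131072/129140163.
Summing the indicators: E[X] = Σ_H E[X_H] = 121439531096594251776 · p^{17} = 121439531096594251776 · 131072/129140163 = 123256172596690944.
Numerically: E[X] ≈ 1.23e+17.

E[X] = 121439531096594251776 · (2/3)^{17} = 123256172596690944 ≈ 1.23e+17.


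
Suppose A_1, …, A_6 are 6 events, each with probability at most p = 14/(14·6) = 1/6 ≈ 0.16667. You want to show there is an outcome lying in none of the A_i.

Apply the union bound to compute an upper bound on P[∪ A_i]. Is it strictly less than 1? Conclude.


Union bound: P[∪_{i=1}^{6} A_i] ≤ Σ_i P[A_i] ≤ 6·p = 6·(1/6) = 1.
Numerically: 1 ≈ 1.00000.
Is 1 < 1? NO.
Since the bound 1 is ≥ 1, the union bound is uninformative here; it does NOT by itself certify existence.

6·p = 1 ≈ 1.00000; existence NOT certified by the union bound.


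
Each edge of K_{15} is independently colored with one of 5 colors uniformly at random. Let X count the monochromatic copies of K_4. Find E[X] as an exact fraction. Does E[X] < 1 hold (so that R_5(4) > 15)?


E[X] = C(15, 4) · 5^{1 − 6} = 1365 · 5^{−5} = 1365/3125.
As a reduced fraction: E[X] = 273/625 ≈ 0.4368000.
Is E[X] < 1? YES.
Since E[X] < 1, there exists a 5-coloring of K_{15} with no monochromatic K_4; hence R_5(4) > 15.

E[X] = 273/625 ≈ 0.4368000; E[X] < 1, so R_5(4) > 15.


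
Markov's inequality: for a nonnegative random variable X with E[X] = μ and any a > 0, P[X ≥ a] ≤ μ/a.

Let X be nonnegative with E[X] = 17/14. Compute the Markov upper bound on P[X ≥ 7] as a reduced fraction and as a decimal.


μ = E[X] = 17/14, a = 7.
Markov: P[X ≥ 7] ≤ μ/a = (17/14)/7 = 17/98.
Numerically: ≈ 0.173.
(Since a = 7 > μ = 1.214, the bound 17/98 is < 1 and informative.)

P[X ≥ 7] ≤ 17/98 ≈ 0.173.


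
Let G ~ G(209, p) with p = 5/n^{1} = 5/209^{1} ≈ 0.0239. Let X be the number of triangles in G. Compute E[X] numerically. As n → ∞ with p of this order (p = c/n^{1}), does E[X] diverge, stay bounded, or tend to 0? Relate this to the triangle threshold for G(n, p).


Number of potential triangles: C(209, 3) = 1499784.
Each occurs with probability p³ ≈ (0.0239)³ ≈ 1.36921e-05.
By linearity: E[X] = C(209, 3)·p³ ≈ 1499784 · 1.36921e-05 ≈ 20.535.
Here α = 1, so p = 5/n is exactly at the triangle threshold p ~ 1/n. Asymptotically E[X] → c³/6 = 5³/6 = 125/6 ≈ 20.833, a bounded constant. In this regime the triangle count is asymptotically Poisson(c³/6).

E[X] ≈ 20.535; in regime p = Θ(1/n^{1}) E[X] stays bounded (at the triangle threshold p ~ 1/n).


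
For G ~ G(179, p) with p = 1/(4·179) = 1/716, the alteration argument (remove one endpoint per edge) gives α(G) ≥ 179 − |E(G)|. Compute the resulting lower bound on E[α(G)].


E[|E(G)|] = C(179, 2)·p = 15931 · (1/716) = 89/4.
E[α(G)] ≥ n − E[|E(G)|] = 179 − 89/4 = 627/4.
Numerically: ≈ 156.7500.
(This is only a lower bound; the true E[α(G)] may be larger.)

E[α(G)] ≥ 627/4 ≈ 156.7500.


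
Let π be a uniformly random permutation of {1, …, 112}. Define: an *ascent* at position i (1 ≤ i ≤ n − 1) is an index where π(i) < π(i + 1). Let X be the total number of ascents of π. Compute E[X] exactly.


Write X = Σ X_I over i = 1, …, 111, with X_I the indicator of one ascent.
There are 111 indicators.
For each fixed i, the pair (π(i), π(i+1)) is a uniformly random ordered pair of distinct values from {1, …, 112}; by symmetry P[π(i) < π(i+1)] = 1/2.
By linearity: E[X] = 111 · (1/2) = (112 − 1) · (1/2) = 111/2 ≈ 55.50000.

E[X] = 111/2 = 55.50000.


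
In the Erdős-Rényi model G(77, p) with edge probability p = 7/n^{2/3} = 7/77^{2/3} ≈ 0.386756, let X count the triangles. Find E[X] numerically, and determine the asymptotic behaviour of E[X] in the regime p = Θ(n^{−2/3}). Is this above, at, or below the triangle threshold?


Number of potential triangles: C(77, 3) = 73150.
Each occurs with probability p³ ≈ (0.386756)³ ≈ 5.78512397e-02.
By linearity: E[X] = C(77, 3)·p³ ≈ 73150 · 5.78512397e-02 ≈ 4231.818182.
Since α = 2/3 < 1, p = c/n^{2/3} ≫ 1/n is above the triangle threshold p ~ 1/n. Asymptotically E[X] ~ (c³/6)·n^{3(1−α)} = (7³/6)·n^{1} → ∞; triangles are abundant w.h.p.

E[X] ≈ 4231.818182; in regime p = Θ(1/n^{2/3}) E[X] diverges (above the triangle threshold p ~ 1/n).


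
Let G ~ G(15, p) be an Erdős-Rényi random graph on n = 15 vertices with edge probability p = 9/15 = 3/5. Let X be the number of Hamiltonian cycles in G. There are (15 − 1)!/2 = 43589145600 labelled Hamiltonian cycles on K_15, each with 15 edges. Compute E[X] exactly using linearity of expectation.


K_15 has (15 − 1)!/2 = 43589145600 labelled Hamiltonian cycles.
For each such Hamiltonian cycle H, let X_H = 1 if all 15 edges of H are present in G. Then P[X_H = 1] = p^{15} = (3/5)^{15} = 14348907/30517578125.
By linearity: E[X] = Σ_H E[X_H] = 43589145600 · p^{15} = 43589145600 · 14348907/30517578125 = 25018263856954368/1220703125.
Numerically: E[X] ≈ 2.05e+07.

E[X] = 43589145600 · (3/5)^{15} = 25018263856954368/1220703125 ≈ 2.05e+07.


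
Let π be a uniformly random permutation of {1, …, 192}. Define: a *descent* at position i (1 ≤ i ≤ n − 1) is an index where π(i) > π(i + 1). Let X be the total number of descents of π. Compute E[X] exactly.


Write X = Σ X_I over i = 1, …, 191, with X_I the indicator of one descent.
There are 191 indicators.
For each fixed i, the pair (π(i), π(i+1)) is a uniformly random ordered pair of distinct values from {1, …, 192}; by symmetry P[π(i) > π(i+1)] = 1/2.
By linearity: E[X] = 191 · (1/2) = (192 − 1) · (1/2) = 191/2 ≈ 95.50000.

E[X] = 191/2 = 95.50000.


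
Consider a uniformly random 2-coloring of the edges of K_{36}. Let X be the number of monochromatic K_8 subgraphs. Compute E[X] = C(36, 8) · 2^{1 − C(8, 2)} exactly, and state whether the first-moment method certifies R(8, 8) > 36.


E[X] = C(36, 8) · 2^{1 − 28} = 30260340 · 2^{−27} = 30260340/134217728.
As a reduced fraction: E[X] = 7565085/33554432 ≈ 0.225457.
Is E[X] < 1? YES.
Since E[X] < 1, there exists a 2-coloring of K_{36} with no monochromatic K_8; hence R(8, 8) > 36.

E[X] = 7565085/33554432 ≈ 0.225457; E[X] < 1, so R(8, 8) > 36.


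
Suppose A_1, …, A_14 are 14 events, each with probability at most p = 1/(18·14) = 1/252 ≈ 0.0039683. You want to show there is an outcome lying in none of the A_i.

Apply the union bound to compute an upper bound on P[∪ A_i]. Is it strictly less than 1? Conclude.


Union bound: P[∪_{i=1}^{14} A_i] ≤ Σ_i P[A_i] ≤ 14·p = 14·(1/252) = 1/18.
Numerically: 1/18 ≈ 0.0555556.
Is 1/18 < 1? YES.
Since P[∪ A_i] ≤ 1/18 < 1, the complement has P[∩ A_i^c] ≥ 1 − 1/18 = 17/18 > 0, so some outcome avoids every A_i.

14·p = 1/18 ≈ 0.0555556; existence CERTIFIED by the union bound.


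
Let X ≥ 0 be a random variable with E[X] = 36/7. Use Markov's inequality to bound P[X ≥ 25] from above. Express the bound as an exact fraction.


μ = E[X] = 36/7, a = 25.
Markov: P[X ≥ 25] ≤ μ/a = (36/7)/25 = 36/175.
Numerically: ≈ 0.20571.
(Since a = 25 > μ = 5.14286, the bound 36/175 is < 1 and informative.)

P[X ≥ 25] ≤ 36/175 ≈ 0.20571.


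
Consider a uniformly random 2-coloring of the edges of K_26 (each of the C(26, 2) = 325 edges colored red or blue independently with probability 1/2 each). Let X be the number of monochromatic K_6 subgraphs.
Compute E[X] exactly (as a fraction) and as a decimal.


Let X = Σ_S X_S over the C(26, 6) = 230230 subsets S of size 6, where X_S = 1 if the K_6 on S is monochromatic.
For a fixed S, the K_6 on S has C(6, 2) = 15 edges. P[all 15 edges red] = (1/2)^15, and likewise for blue, so P[monochromatic] = 2·(1/2)^15 = 2^{1 − 15} = 1/16384.
By linearity: E[X] = C(26, 6) · 2^{1 − 15} = 230230 · 1/16384 = 115115/8192.
Numerically: E[X] ≈ 14.052.

E[X] = C(26,6)·2^(1−C(6,2)) = 115115/8192 ≈ 14.052.


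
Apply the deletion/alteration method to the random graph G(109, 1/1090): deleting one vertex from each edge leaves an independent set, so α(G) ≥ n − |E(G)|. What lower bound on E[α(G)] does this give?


E[|E(G)|] = C(109, 2)·p = 5886 · (1/1090) = 27/5.
E[α(G)] ≥ n − E[|E(G)|] = 109 − 27/5 = 518/5.
Numerically: ≈ 103.600.
(This is only a lower bound; the true E[α(G)] may be larger.)

E[α(G)] ≥ 518/5 ≈ 103.600.


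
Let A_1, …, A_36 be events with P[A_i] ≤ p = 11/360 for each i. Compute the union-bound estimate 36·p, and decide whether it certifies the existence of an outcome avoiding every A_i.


Union bound: P[∪_{i=1}^{36} A_i] ≤ Σ_i P[A_i] ≤ 36·p = 36·(11/360) = 11/10.
Numerically: 11/10 ≈ 1.100.
Is 11/10 < 1? NO.
Since the bound 11/10 is ≥ 1, the union bound is uninformative here; it does NOT by itself certify existence.

36·p = 11/10 ≈ 1.100; existence NOT certified by the union bound.


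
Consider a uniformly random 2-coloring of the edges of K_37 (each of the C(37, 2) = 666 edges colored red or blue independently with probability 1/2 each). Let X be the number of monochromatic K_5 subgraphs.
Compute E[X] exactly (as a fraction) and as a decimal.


Let X = Σ_S X_S over the C(37, 5) = 435897 subsets S of size 5, where X_S = 1 if the K_5 on S is monochromatic.
For a fixed S, the K_5 on S has C(5, 2) = 10 edges. P[all 10 edges red] = (1/2)^10, and likewise for blue, so P[monochromatic] = 2·(1/2)^10 = 2^{1 − 10} = 1/512.
By linearity of expectation: E[X] = C(37, 5) · 2^{1 − 10} = 435897 · 1/512 = 435897/512.
Numerically: E[X] ≈ 851.3613.

E[X] = C(37,5)·2^(1−C(5,2)) = 435897/512 ≈ 851.3613.


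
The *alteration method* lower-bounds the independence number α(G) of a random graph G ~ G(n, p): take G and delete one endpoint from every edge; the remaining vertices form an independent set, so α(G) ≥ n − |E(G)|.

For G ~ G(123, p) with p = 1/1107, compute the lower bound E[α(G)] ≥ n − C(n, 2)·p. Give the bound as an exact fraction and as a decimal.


E[|E(G)|] = C(123, 2)·p = 7503 · (1/1107) = 61/9.
E[α(G)] ≥ n − E[|E(G)|] = 123 − 61/9 = 1046/9.
Numerically: ≈ 116.222.
(This is only a lower bound; the true E[α(G)] may be larger.)

E[α(G)] ≥ 1046/9 ≈ 116.222.


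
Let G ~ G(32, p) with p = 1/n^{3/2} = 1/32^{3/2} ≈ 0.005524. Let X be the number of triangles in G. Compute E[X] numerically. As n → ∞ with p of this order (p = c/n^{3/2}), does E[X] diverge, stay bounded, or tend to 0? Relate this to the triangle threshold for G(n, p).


Number of potential triangles: C(32, 3) = 4960.
Each occurs with probability p³ ≈ (0.005524)³ ≈ 1.685874e-07.
By linearity: E[X] = C(32, 3)·p³ ≈ 4960 · 1.685874e-07 ≈ 0.0008.
Since α = 3/2 > 1, p = c/n^{3/2} = o(1/n) is below the triangle threshold p ~ 1/n. Asymptotically E[X] ~ (c³/6)·n^{3(1−α)} = (1³/6)·n^{-1.5} → 0, so by Markov's inequality G has no triangles w.h.p.

E[X] ≈ 0.0008; in regime p = Θ(1/n^{3/2}) E[X] tends to 0 (below the triangle threshold p ~ 1/n).


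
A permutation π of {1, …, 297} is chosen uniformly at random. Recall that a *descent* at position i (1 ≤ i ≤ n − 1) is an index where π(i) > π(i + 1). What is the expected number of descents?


Write X = Σ X_I over i = 1, …, 296, with X_I the indicator of one descent.
There are 296 indicators.
For each fixed i, the pair (π(i), π(i+1)) is a uniformly random ordered pair of distinct values from {1, …, 297}; by symmetry P[π(i) > π(i+1)] = 1/2.
By linearity: E[X] = 296 · (1/2) = (297 − 1) · (1/2) = 148 ≈ 148.00000.

E[X] = 148 = 148.00000.


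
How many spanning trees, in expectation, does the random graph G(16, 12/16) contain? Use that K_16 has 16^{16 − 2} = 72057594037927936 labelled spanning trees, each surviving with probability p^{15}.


K_16 has 16^{16 − 2} = 72057594037927936 labelled spanning trees.
For each such spanning tree H, let X_H = 1 if all 15 edges of H are present in G. Then P[X_H = 1] = p^{15} = (3/4)^{15} = 14348907/1073741824.
By linearity of expectation: E[X] = Σ_H E[X_H] = 72057594037927936 · p^{15} = 72057594037927936 · 14348907/1073741824 = 962938848411648.
Numerically: E[X] ≈ 9.629e+14.

E[X] = 72057594037927936 · (3/4)^{15} = 962938848411648 ≈ 9.629e+14.


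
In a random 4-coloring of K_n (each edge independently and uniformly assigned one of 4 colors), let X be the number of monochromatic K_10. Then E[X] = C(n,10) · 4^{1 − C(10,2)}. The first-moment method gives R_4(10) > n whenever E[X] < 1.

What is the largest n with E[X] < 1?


We need C(n, 10) · 4^{1 − 45} < 1, i.e. C(n, 10) < 4^{45 − 1} = 309485009821345068724781056.
Check values of n near the boundary:
  n = 2020: C(2020, 10) = 304832018578739931133653656; 304832018578739931133653656 < 309485009821345068724781056? YES
  n = 2021: C(2021, 10) = 306347841644770462864800616; 306347841644770462864800616 < 309485009821345068724781056? YES
  n = 2022: C(2022, 10) = 307870445231474093395937796; 307870445231474093395937796 < 309485009821345068724781056? YES
  n = 2023: C(2023, 10) = 309399856285778485315440716; 309399856285778485315440716 < 309485009821345068724781056? YES
  n = 2024: C(2024, 10) = 310936101848269937576192656; 310936101848269937576192656 < 309485009821345068724781056? NO
  n = 2025: C(2025, 10) = 312479209053472269772600560; 312479209053472269772600560 < 309485009821345068724781056? NO
The largest n with C(n, 10) < 309485009821345068724781056 is n = 2023 (where E[X] = 77349964071444621328860179/77371252455336267181195264 ≈ 1.000). Hence R_4(10) > 2023, i.e. R_4(10) ≥ 2024.

Largest n = 2023; hence R_4(10) > 2023.


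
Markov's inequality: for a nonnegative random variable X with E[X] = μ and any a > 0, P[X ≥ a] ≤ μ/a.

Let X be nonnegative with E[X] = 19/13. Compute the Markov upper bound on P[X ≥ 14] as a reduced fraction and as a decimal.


μ = E[X] = 19/13, a = 14.
Markov: P[X ≥ 14] ≤ μ/a = (19/13)/14 = 19/182.
Numerically: ≈ 0.104396.
(Since a = 14 > μ = 1.461538, the bound 19/182 is < 1 and informative.)

P[X ≥ 14] ≤ 19/182 ≈ 0.104396.


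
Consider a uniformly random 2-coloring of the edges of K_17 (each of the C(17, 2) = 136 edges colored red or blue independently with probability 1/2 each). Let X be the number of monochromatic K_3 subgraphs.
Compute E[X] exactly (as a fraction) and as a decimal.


Let X = Σ_S X_S over the C(17, 3) = 680 subsets S of size 3, where X_S = 1 if the K_3 on S is monochromatic.
For a fixed S, the K_3 on S has C(3, 2) = 3 edges. P[all 3 edges red] = (1/2)^3, and likewise for blue, so P[monochromatic] = 2·(1/2)^3 = 2^{1 − 3} = 1/4.
Summing: E[X] = C(17, 3) · 2^{1 − 3} = 680 · 1/4 = 170.
Numerically: E[X] ≈ 170.000000.

E[X] = C(17,3)·2^(1−C(3,2)) = 170 ≈ 170.000000.


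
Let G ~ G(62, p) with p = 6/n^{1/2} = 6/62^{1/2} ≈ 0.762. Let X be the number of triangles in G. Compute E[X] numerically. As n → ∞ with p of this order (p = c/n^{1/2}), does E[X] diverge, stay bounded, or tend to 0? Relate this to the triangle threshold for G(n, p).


Number of potential triangles: C(62, 3) = 37820.
Each occurs with probability p³ ≈ (0.762)³ ≈ 4.4245206e-01.
By linearity: E[X] = C(62, 3)·p³ ≈ 37820 · 4.4245206e-01 ≈ 16733.53673.
Since α = 1/2 < 1, p = c/n^{1/2} ≫ 1/n is above the triangle threshold p ~ 1/n. Asymptotically E[X] ~ (c³/6)·n^{3(1−α)} = (6³/6)·n^{1.5} → ∞; triangles are abundant w.h.p.

E[X] ≈ 16733.53673; in regime p = Θ(1/n^{1/2}) E[X] diverges (above the triangle threshold p ~ 1/n).


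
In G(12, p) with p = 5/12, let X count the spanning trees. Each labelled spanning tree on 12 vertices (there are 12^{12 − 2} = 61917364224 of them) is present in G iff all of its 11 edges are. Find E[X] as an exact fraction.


K_12 has 12^{12 − 2} = 61917364224 labelled spanning trees.
For each such spanning tree H, let X_H = 1 if all 11 edges of H are present in G. Then P[X_H = 1] = p^{11} = (5/12)^{11} = 48828125/743008370688.
By linearity of expectation: E[X] = Σ_H E[X_H] = 61917364224 · p^{11} = 61917364224 · 48828125/743008370688 = 48828125/12.
Numerically: E[X] ≈ 4.069e+06.

E[X] = 61917364224 · (5/12)^{11} = 48828125/12 ≈ 4.069e+06.


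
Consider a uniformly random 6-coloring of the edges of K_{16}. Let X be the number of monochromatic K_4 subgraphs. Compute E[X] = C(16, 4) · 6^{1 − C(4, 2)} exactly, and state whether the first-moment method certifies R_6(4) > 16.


E[X] = C(16, 4) · 6^{1 − 6} = 1820 · 6^{−5} = 1820/7776.
As a reduced fraction: E[X] = 455/1944 ≈ 0.2340535.
Is E[X] < 1? YES.
Since E[X] < 1, there exists a 6-coloring of K_{16} with no monochromatic K_4; hence R_6(4) > 16.

E[X] = 455/1944 ≈ 0.2340535; E[X] < 1, so R_6(4) > 16.


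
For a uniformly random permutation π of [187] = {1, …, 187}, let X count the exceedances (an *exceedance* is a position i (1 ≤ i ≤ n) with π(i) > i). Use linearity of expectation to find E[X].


Write X = Σ_{i=1}^{187} X_i, where X_i = 1_{π(i) > i}.
For each fixed i, π(i) is uniform over {1, …, 187} (marginal of a uniform permutation), so P[π(i) > i] = (n − i)/n. Summing: Σ_{i=1}^{187} (n − i)/n = (0 + 1 + … + 186)/187 = 187(187 − 1)/(2·187) = (187 − 1)/2.
Hence E[X] = Σ_{i=1}^{187} (187 − i)/187 = 93 ≈ 93.000.

E[X] = 93 = 93.000.


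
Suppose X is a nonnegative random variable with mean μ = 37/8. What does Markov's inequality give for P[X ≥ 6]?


μ = E[X] = 37/8, a = 6.
Markov: P[X ≥ 6] ≤ μ/a = (37/8)/6 = 37/48.
Numerically: ≈ 0.7708.
(Since a = 6 > μ = 4.6250, the bound 37/48 is < 1 and informative.)

P[X ≥ 6] ≤ 37/48 ≈ 0.7708.


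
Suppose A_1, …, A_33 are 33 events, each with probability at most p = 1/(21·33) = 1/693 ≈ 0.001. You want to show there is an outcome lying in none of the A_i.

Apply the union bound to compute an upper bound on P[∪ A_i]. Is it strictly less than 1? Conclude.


Union bound: P[∪_{i=1}^{33} A_i] ≤ Σ_i P[A_i] ≤ 33·p = 33·(1/693) = 1/21.
Numerically: 1/21 ≈ 0.048.
Is 1/21 < 1? YES.
Since P[∪ A_i] ≤ 1/21 < 1, the complement has P[∩ A_i^c] ≥ 1 − 1/21 = 20/21 > 0, so some outcome avoids every A_i.

33·p = 1/21 ≈ 0.048; existence CERTIFIED by the union bound.


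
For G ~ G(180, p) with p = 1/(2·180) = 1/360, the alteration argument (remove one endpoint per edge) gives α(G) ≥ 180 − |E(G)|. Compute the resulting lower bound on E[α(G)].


E[|E(G)|] = C(180, 2)·p = 16110 · (1/360) = 179/4.
E[α(G)] ≥ n − E[|E(G)|] = 180 − 179/4 = 541/4.
Numerically: ≈ 135.250.
(This is only a lower bound; the true E[α(G)] may be larger.)

E[α(G)] ≥ 541/4 ≈ 135.250.


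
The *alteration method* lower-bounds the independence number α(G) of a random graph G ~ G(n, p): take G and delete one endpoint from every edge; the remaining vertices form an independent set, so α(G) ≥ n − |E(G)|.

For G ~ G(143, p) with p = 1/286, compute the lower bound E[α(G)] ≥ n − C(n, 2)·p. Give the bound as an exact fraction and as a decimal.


E[|E(G)|] = C(143, 2)·p = 10153 · (1/286) = 71/2.
E[α(G)] ≥ n − E[|E(G)|] = 143 − 71/2 = 215/2.
Numerically: ≈ 107.50000.
(This is only a lower bound; the true E[α(G)] may be larger.)

E[α(G)] ≥ 215/2 ≈ 107.50000.


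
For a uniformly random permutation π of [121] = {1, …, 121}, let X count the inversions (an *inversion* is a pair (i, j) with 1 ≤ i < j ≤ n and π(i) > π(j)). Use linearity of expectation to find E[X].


Write X = Σ X_I over the C(121, 2) = 7260 pairs i < j, with X_I the indicator of one inversion.
There are 7260 indicators.
For each fixed pair i < j, the values π(i) and π(j) are two distinct elements of {1, …, 121} in uniformly random order; by symmetry P[π(i) > π(j)] = 1/2.
By linearity: E[X] = 7260 · (1/2) = C(121, 2) · (1/2) = 7260/2 = 3630 ≈ 3630.0000.

E[X] = 3630 = 3630.0000.


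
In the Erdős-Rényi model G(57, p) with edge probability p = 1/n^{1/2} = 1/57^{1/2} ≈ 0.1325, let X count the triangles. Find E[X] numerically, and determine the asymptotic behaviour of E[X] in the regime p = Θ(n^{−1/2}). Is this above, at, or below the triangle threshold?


Number of potential triangles: C(57, 3) = 29260.
Each occurs with probability p³ ≈ (0.1325)³ ≈ 2.323741e-03.
By linearity: E[X] = C(57, 3)·p³ ≈ 29260 · 2.323741e-03 ≈ 67.9927.
Since α = 1/2 < 1, p = c/n^{1/2} ≫ 1/n is above the triangle threshold p ~ 1/n. Asymptotically E[X] ~ (c³/6)·n^{3(1−α)} = (1³/6)·n^{1.5} → ∞; triangles are abundant w.h.p.

E[X] ≈ 67.9927; in regime p = Θ(1/n^{1/2}) E[X] diverges (above the triangle threshold p ~ 1/n).


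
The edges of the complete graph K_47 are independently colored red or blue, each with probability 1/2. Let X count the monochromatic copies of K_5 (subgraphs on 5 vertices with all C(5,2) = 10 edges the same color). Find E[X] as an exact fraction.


Let X = Σ_S X_S over the C(47, 5) = 1533939 subsets S of size 5, where X_S = 1 if the K_5 on S is monochromatic.
For a fixed S, the K_5 on S has C(5, 2) = 10 edges. P[all 10 edges red] = (1/2)^10, and likewise for blue, so P[monochromatic] = 2·(1/2)^10 = 2^{1 − 10} = 1/512.
Summing: E[X] = C(47, 5) · 2^{1 − 10} = 1533939 · 1/512 = 1533939/512.
Numerically: E[X] ≈ 2995.974609.

E[X] = C(47,5)·2^(1−C(5,2)) = 1533939/512 ≈ 2995.974609.


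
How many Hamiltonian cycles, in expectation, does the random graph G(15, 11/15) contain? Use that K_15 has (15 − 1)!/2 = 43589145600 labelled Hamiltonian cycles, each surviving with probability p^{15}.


K_15 has (15 − 1)!/2 = 43589145600 labelled Hamiltonian cycles.
For each such Hamiltonian cycle H, let X_H = 1 if all 15 edges of H are present in G. Then P[X_H = 1] = p^{15} = (11/15)^{15} = 4177248169415651/437893890380859375.
Summing the indicators: E[X] = Σ_H E[X_H] = 43589145600 · p^{15} = 43589145600 · 4177248169415651/437893890380859375 = 29972457393249757754368/72081298828125.
Numerically: E[X] ≈ 4.15815e+08.

E[X] = 43589145600 · (11/15)^{15} = 29972457393249757754368/72081298828125 ≈ 4.15815e+08.


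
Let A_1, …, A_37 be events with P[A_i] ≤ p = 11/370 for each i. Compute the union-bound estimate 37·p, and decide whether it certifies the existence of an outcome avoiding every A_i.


Union bound: P[∪_{i=1}^{37} A_i] ≤ Σ_i P[A_i] ≤ 37·p = 37·(11/370) = 11/10.
Numerically: 11/10 ≈ 1.100000.
Is 11/10 < 1? NO.
Since the bound 11/10 is ≥ 1, the union bound is uninformative here; it does NOT by itself certify existence.

37·p = 11/10 ≈ 1.100000; existence NOT certified by the union bound.


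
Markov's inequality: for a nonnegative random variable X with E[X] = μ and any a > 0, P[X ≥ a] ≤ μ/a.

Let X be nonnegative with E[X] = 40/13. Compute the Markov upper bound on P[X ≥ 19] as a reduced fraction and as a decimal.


μ = E[X] = 40/13, a = 19.
Markov: P[X ≥ 19] ≤ μ/a = (40/13)/19 = 40/247.
Numerically: ≈ 0.162.
(Since a = 19 > μ = 3.077, the bound 40/247 is < 1 and informative.)

P[X ≥ 19] ≤ 40/247 ≈ 0.162.


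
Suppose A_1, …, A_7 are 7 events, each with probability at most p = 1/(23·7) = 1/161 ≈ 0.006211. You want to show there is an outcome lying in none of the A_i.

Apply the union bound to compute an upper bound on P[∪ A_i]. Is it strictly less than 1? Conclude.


Union bound: P[∪_{i=1}^{7} A_i] ≤ Σ_i P[A_i] ≤ 7·p = 7·(1/161) = 1/23.
Numerically: 1/23 ≈ 0.043478.
Is 1/23 < 1? YES.
Since P[∪ A_i] ≤ 1/23 < 1, the complement has P[∩ A_i^c] ≥ 1 − 1/23 = 22/23 > 0, so some outcome avoids every A_i.

7·p = 1/23 ≈ 0.043478; existence CERTIFIED by the union bound.


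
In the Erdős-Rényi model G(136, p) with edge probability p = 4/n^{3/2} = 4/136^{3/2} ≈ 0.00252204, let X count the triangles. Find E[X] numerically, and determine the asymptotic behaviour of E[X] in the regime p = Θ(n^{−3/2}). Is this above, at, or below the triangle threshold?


Number of potential triangles: C(136, 3) = 410040.
Each occurs with probability p³ ≈ (0.00252204)³ ≈ 1.60418661e-08.
By linearity: E[X] = C(136, 3)·p³ ≈ 410040 · 1.60418661e-08 ≈ 0.006578.
Since α = 3/2 > 1, p = c/n^{3/2} = o(1/n) is below the triangle threshold p ~ 1/n. Asymptotically E[X] ~ (c³/6)·n^{3(1−α)} = (4³/6)·n^{-1.5} → 0, so by Markov's inequality G has no triangles w.h.p.

E[X] ≈ 0.006578; in regime p = Θ(1/n^{3/2}) E[X] tends to 0 (below the triangle threshold p ~ 1/n).


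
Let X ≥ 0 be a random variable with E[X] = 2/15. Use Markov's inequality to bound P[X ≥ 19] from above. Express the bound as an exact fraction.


μ = E[X] = 2/15, a = 19.
Markov: P[X ≥ 19] ≤ μ/a = (2/15)/19 = 2/285.
Numerically: ≈ 0.007018.
(Since a = 19 > μ = 0.133333, the bound 2/285 is < 1 and informative.)

P[X ≥ 19] ≤ 2/285 ≈ 0.007018.


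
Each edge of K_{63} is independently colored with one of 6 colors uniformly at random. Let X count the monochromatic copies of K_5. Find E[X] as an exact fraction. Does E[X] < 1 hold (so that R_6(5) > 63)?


E[X] = C(63, 5) · 6^{1 − 10} = 7028847 · 6^{−9} = 7028847/10077696.
As a reduced fraction: E[X] = 780983/1119744 ≈ 0.6974657.
Is E[X] < 1? YES.
Since E[X] < 1, there exists a 6-coloring of K_{63} with no monochromatic K_5; hence R_6(5) > 63.

E[X] = 780983/1119744 ≈ 0.6974657; E[X] < 1, so R_6(5) > 63.


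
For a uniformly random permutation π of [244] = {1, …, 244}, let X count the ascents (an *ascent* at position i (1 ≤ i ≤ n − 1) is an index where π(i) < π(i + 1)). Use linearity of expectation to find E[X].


Write X = Σ X_I over i = 1, …, 243, with X_I the indicator of one ascent.
There are 243 indicators.
For each fixed i, the pair (π(i), π(i+1)) is a uniformly random ordered pair of distinct values from {1, …, 244}; by symmetry P[π(i) < π(i+1)] = 1/2.
By linearity: E[X] = 243 · (1/2) = (244 − 1) · (1/2) = 243/2 ≈ 121.500.

E[X] = 243/2 = 121.500.


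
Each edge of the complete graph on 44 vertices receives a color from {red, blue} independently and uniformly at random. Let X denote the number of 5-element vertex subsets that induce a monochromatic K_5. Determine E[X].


Let X = Σ_S X_S over the C(44, 5) = 1086008 subsets S of size 5, where X_S = 1 if the K_5 on S is monochromatic.
For a fixed S, the K_5 on S has C(5, 2) = 10 edges. P[all 10 edges red] = (1/2)^10, and likewise for blue, so P[monochromatic] = 2·(1/2)^10 = 2^{1 − 10} = 1/512.
By linearity of expectation: E[X] = C(44, 5) · 2^{1 − 10} = 1086008 · 1/512 = 135751/64.
Numerically: E[X] ≈ 2121.109.

E[X] = C(44,5)·2^(1−C(5,2)) = 135751/64 ≈ 2121.109.


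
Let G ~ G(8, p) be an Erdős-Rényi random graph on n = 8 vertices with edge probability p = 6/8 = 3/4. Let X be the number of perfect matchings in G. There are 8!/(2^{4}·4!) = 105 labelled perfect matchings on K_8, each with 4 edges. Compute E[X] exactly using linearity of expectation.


K_8 has 8!/(2^{4}·4!) = 105 labelled perfect matchings.
For each such perfect matching H, let X_H = 1 if all 4 edges of H are present in G. Then P[X_H = 1] = p^{4} = (3/4)^{4} = 81/256.
By linearity of expectation: E[X] = Σ_H E[X_H] = 105 · p^{4} = 105 · 81/256 = 8505/256.
Numerically: E[X] ≈ 33.22.

E[X] = 105 · (3/4)^{4} = 8505/256 ≈ 33.22.


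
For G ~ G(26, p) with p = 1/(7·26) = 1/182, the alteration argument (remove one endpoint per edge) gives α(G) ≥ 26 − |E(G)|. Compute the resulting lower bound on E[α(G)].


E[|E(G)|] = C(26, 2)·p = 325 · (1/182) = 25/14.
E[α(G)] ≥ n − E[|E(G)|] = 26 − 25/14 = 339/14.
Numerically: ≈ 24.214286.
(This is only a lower bound; the true E[α(G)] may be larger.)

E[α(G)] ≥ 339/14 ≈ 24.214286.


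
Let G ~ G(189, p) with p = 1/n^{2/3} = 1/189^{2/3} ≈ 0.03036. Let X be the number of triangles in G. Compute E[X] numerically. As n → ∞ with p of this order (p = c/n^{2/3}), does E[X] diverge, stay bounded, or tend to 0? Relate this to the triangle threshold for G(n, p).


Number of potential triangles: C(189, 3) = 1107414.
Each occurs with probability p³ ≈ (0.03036)³ ≈ 2.799474e-05.
By linearity: E[X] = C(189, 3)·p³ ≈ 1107414 · 2.799474e-05 ≈ 31.0018.
Since α = 2/3 < 1, p = c/n^{2/3} ≫ 1/n is above the triangle threshold p ~ 1/n. Asymptotically E[X] ~ (c³/6)·n^{3(1−α)} = (1³/6)·n^{1} → ∞; triangles are abundant w.h.p.

E[X] ≈ 31.0018; in regime p = Θ(1/n^{2/3}) E[X] diverges (above the triangle threshold p ~ 1/n).


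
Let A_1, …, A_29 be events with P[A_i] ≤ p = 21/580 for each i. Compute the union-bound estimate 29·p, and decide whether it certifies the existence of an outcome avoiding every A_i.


Union bound: P[∪_{i=1}^{29} A_i] ≤ Σ_i P[A_i] ≤ 29·p = 29·(21/580) = 21/20.
Numerically: 21/20 ≈ 1.0500000.
Is 21/20 < 1? NO.
Since the bound 21/20 is ≥ 1, the union bound is uninformative here; it does NOT by itself certify existence.

29·p = 21/20 ≈ 1.0500000; existence NOT certified by the union bound.


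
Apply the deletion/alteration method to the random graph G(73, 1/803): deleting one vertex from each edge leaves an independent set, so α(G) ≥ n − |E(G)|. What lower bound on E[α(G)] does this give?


E[|E(G)|] = C(73, 2)·p = 2628 · (1/803) = 36/11.
E[α(G)] ≥ n − E[|E(G)|] = 73 − 36/11 = 767/11.
Numerically: ≈ 69.727.
(This is only a lower bound; the true E[α(G)] may be larger.)

E[α(G)] ≥ 767/11 ≈ 69.727.


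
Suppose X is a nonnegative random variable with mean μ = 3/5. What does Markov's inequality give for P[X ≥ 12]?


μ = E[X] = 3/5, a = 12.
Markov: P[X ≥ 12] ≤ μ/a = (3/5)/12 = 1/20.
Numerically: ≈ 0.050000.
(Since a = 12 > μ = 0.600000, the bound 1/20 is < 1 and informative.)

P[X ≥ 12] ≤ 1/20 ≈ 0.050000.


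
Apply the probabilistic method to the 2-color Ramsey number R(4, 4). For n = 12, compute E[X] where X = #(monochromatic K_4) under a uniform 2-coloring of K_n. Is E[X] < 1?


E[X] = C(12, 4) · 2^{1 − 6} = 495 · 2^{−5} = 495/32.
As a reduced fraction: E[X] = 495/32 ≈ 15.469.
Is E[X] < 1? NO.
Since E[X] ≥ 1, the first-moment bound is inconclusive at n = 12; it does NOT by itself certify R(4, 4) > 12.

E[X] = 495/32 ≈ 15.469; E[X] ≥ 1; first-moment method inconclusive here.


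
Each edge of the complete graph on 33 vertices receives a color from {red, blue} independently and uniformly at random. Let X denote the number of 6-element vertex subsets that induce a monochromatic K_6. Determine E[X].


Let X = Σ_S X_S over the C(33, 6) = 1107568 subsets S of size 6, where X_S = 1 if the K_6 on S is monochromatic.
For a fixed S, the K_6 on S has C(6, 2) = 15 edges. P[all 15 edges red] = (1/2)^15, and likewise for blue, so P[monochromatic] = 2·(1/2)^15 = 2^{1 − 15} = 1/16384.
Summing: E[X] = C(33, 6) · 2^{1 − 15} = 1107568 · 1/16384 = 69223/1024.
Numerically: E[X] ≈ 67.60059.

E[X] = C(33,6)·2^(1−C(6,2)) = 69223/1024 ≈ 67.60059.
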